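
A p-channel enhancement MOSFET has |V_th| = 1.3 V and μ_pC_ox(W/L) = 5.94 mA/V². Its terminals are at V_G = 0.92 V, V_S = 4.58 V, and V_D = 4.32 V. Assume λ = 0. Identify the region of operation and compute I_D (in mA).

Triode; I_D = 3.44 mA

V_SG = V_S − V_G = 4.58 − 0.92 = 3.66 V; V_SD = V_S − V_D = 4.58 − 4.32 = 0.26 V.
V_ov = V_SG − |V_th| = 3.66 − 1.3 = 2.36 V.
Since V_SD = 0.26 V < V_ov = 2.36 V, the device is in the triode region.
I_D = k_p [V_ov · V_SD − ½ V_SD²] = 5.94 × [2.36 × 0.26 − 0.5 × 0.26²] = 3.44 mA.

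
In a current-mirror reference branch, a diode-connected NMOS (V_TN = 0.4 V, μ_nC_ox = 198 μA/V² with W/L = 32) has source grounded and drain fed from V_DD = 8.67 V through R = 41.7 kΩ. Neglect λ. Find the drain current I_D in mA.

With gate tied to drain, V_GS = V_DS ≥ V_GS − V_TN, so the device is in saturation.
k_n = μ_nC_ox · (W/L) = 6.336 mA/V².
KCL at the drain: ½ k_n (V_GS − V_TN)² = (V_DD − V_GS)/R.
Let x = V_GS − 0.4. Then 132 x² + x − 8.27 = 0, giving x = 0.246 V (positive root), so V_GS = 0.646 V.
I_D = (V_DD − V_GS)/R = (8.67 − 0.646) / 41.7 = 0.192 mA.

I_D = 0.192 mA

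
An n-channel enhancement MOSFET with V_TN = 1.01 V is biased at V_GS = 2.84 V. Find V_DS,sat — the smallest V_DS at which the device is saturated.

The boundary between triode and saturation is V_DS = V_GS − V_TN = V_ov.
V_ov = 2.84 − 1.01 = 1.83 V.

V_DS,sat = 1.83 V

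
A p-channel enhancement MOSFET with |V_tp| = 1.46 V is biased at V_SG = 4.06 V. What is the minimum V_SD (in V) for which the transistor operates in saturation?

The boundary between triode and saturation is V_SD = V_SG − |V_tp| = V_ov.
V_ov = 4.06 − 1.46 = 2.6 V.

V_SD,sat = 2.60 V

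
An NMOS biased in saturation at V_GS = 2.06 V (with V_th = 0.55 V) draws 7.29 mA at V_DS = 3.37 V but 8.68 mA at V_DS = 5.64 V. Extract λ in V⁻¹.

λ = 0.117 V⁻¹

With V_GS fixed, I_D ∝ (1 + λ V_DS) in saturation, so I_D2/I_D1 = (1 + λ V_DS2)/(1 + λ V_DS1).
8.68/7.29 = 1.191 = (1 + 5.64 λ)/(1 + 3.37 λ).
Solving: λ (I_D1 V_DS2 − I_D2 V_DS1) = I_D2 − I_D1, so λ = (8.68 − 7.29) / (7.29 × 5.64 − 8.68 × 3.37) = 1.39 / 11.9 = 0.117 V⁻¹.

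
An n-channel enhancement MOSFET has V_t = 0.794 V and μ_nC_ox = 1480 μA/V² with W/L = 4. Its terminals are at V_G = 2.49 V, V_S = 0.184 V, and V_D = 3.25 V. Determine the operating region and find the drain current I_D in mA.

V_GS = V_G − V_S = 2.49 − 0.184 = 2.31 V; V_DS = V_D − V_S = 3.25 − 0.184 = 3.07 V.
k_n = μ_nC_ox · (W/L) = 5.92 mA/V².
V_ov = V_GS − V_t = 2.31 − 0.794 = 1.51 V.
Since V_DS = 3.07 V ≥ V_ov = 1.51 V, the device is in saturation.
I_D = ½ k_n V_ov² = 0.5 × 5.92 × 1.51² = 6.77 mA.

Saturation; I_D = 6.77 mA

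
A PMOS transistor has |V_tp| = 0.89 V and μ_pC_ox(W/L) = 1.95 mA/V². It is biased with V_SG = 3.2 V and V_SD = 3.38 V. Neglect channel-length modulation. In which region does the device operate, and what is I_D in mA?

V_ov = V_SG − |V_tp| = 3.2 − 0.89 = 2.31 V.
Since V_SD = 3.38 V ≥ V_ov = 2.31 V, the device is in saturation.
I_D = ½ k_p V_ov² = 0.5 × 1.95 × 2.31² = 5.2 mA.

Saturation; I_D = 5.20 mA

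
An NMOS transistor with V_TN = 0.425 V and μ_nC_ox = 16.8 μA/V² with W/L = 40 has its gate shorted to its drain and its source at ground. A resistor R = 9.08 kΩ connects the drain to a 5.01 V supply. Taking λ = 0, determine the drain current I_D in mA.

I_D = 0.387 mA

With gate tied to drain, V_GS = V_DS ≥ V_GS − V_TN, so the device is in saturation.
k_n = μ_nC_ox · (W/L) = 0.672 mA/V².
KCL at the drain: ½ k_n (V_GS − V_TN)² = (V_DD − V_GS)/R.
Let x = V_GS − 0.425. Then 3.05 x² + x − 4.585 = 0, giving x = 1.07 V (positive root), so V_GS = 1.5 V.
I_D = (V_DD − V_GS)/R = (5.01 − 1.5) / 9.08 = 0.387 mA.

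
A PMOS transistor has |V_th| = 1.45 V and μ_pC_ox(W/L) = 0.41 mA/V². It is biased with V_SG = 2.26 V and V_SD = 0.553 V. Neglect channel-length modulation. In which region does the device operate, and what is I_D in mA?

V_ov = V_SG − |V_th| = 2.26 − 1.45 = 0.81 V.
Since V_SD = 0.553 V < V_ov = 0.81 V, the device is in the triode region.
I_D = k_p [V_ov · V_SD − ½ V_SD²] = 0.41 × [0.81 × 0.553 − 0.5 × 0.553²] = 0.121 mA.

Triode; I_D = 0.121 mA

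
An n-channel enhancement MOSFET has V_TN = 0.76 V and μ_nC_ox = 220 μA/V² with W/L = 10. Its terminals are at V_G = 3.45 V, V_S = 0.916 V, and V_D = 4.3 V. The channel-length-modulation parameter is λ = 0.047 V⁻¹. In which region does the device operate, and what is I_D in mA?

Saturation; I_D = 4.01 mA

V_GS = V_G − V_S = 3.45 − 0.916 = 2.53 V; V_DS = V_D − V_S = 4.3 − 0.916 = 3.38 V.
k_n = μ_nC_ox · (W/L) = 2.2 mA/V².
V_ov = V_GS − V_TN = 2.53 − 0.76 = 1.77 V.
Since V_DS = 3.38 V ≥ V_ov = 1.77 V, the device is in saturation.
I_D = ½ k_n V_ov² (1 + λ V_DS) = 0.5 × 2.2 × 1.77² × (1 + 0.047 × 3.38) = 4.01 mA.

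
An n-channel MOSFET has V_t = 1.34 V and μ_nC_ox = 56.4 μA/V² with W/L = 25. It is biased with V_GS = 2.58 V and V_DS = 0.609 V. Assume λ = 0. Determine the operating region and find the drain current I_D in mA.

k_n = μ_nC_ox · (W/L) = 1.41 mA/V².
V_ov = V_GS − V_t = 2.58 − 1.34 = 1.24 V.
Since V_DS = 0.609 V < V_ov = 1.24 V, the device is in the triode region.
I_D = k_n [V_ov · V_DS − ½ V_DS²] = 1.41 × [1.24 × 0.609 − 0.5 × 0.609²] = 0.803 mA.

Triode; I_D = 0.803 mA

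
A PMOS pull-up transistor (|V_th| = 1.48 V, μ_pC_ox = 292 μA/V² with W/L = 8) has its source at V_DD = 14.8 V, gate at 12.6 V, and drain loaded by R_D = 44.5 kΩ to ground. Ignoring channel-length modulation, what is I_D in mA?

V_SG = V_DD − V_G = 14.8 − 12.6 = 2.2 V, so V_ov = 2.2 − 1.48 = 0.72 V.
k_p = μ_pC_ox · (W/L) = 2.336 mA/V².
Assume saturation: I_D = ½ k_p V_ov² = 0.5 × 2.336 × 0.72² = 0.605 mA, giving V_SD = V_DD − I_D R_D = 14.8 − 0.605 × 44.5 = -12.1 V.
But -12.1 V < V_ov = 0.72 V, so the device is actually in triode.
In triode I_D = k_p[V_ov V_SD − ½ V_SD²] and I_D = (V_DD − V_SD)/R_D. Equating: 52 V_SD² − 75.85 V_SD + 14.8 = 0, giving V_SD = 0.232 V (the root below V_ov).
I_D = (14.8 − 0.232) / 44.5 = 0.327 mA.

I_D = 0.327 mA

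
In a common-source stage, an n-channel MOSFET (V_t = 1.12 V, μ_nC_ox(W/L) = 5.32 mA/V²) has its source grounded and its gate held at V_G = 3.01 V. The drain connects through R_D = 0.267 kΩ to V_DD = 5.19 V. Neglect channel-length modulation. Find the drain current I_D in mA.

V_GS = V_G = 3.01 V, so V_ov = 3.01 − 1.12 = 1.89 V.
Assume saturation: I_D = ½ k_n V_ov² = 0.5 × 5.32 × 1.89² = 9.5 mA, giving V_DS = V_DD − I_D R_D = 5.19 − 9.5 × 0.267 = 2.65 V.
V_DS = 2.65 V ≥ V_ov = 1.89 V, confirming saturation.

I_D = 9.50 mA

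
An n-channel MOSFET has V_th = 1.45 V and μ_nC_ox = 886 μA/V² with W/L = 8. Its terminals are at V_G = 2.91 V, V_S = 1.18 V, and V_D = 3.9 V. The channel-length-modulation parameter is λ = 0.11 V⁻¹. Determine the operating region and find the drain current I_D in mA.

V_GS = V_G − V_S = 2.91 − 1.18 = 1.73 V; V_DS = V_D − V_S = 3.9 − 1.18 = 2.72 V.
k_n = μ_nC_ox · (W/L) = 7.088 mA/V².
V_ov = V_GS − V_th = 1.73 − 1.45 = 0.28 V.
Since V_DS = 2.72 V ≥ V_ov = 0.28 V, the device is in saturation.
I_D = ½ k_n V_ov² (1 + λ V_DS) = 0.5 × 7.088 × 0.28² × (1 + 0.11 × 2.72) = 0.361 mA.

Saturation; I_D = 0.361 mA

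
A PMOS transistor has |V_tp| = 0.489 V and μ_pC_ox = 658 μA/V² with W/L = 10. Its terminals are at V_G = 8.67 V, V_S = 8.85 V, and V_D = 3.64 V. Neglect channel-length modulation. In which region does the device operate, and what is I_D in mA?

V_SG = V_S − V_G = 8.85 − 8.67 = 0.18 V; V_SD = V_S − V_D = 8.85 − 3.64 = 5.21 V.
V_SG = 0.18 V < |V_tp| = 0.489 V, so the transistor is in cutoff.

Cutoff; I_D = 0 mA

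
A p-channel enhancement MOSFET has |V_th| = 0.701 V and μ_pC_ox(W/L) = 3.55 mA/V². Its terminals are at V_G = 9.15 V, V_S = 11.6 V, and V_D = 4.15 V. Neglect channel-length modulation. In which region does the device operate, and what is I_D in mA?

V_SG = V_S − V_G = 11.6 − 9.15 = 2.45 V; V_SD = V_S − V_D = 11.6 − 4.15 = 7.45 V.
V_ov = V_SG − |V_th| = 2.45 − 0.701 = 1.75 V.
Since V_SD = 7.45 V ≥ V_ov = 1.75 V, the device is in saturation.
I_D = ½ k_p V_ov² = 0.5 × 3.55 × 1.75² = 5.43 mA.

Saturation; I_D = 5.43 mA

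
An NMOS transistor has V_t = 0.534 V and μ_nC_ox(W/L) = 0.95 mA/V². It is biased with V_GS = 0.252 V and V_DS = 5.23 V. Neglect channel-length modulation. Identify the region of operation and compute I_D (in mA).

V_GS = 0.252 V < V_t = 0.534 V, so the transistor is in cutoff.

Cutoff; I_D = 0 mA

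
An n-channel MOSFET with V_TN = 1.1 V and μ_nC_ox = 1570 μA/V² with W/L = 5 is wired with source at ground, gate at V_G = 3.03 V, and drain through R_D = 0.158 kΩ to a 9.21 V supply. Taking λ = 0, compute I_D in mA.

V_GS = V_G = 3.03 V, so V_ov = 3.03 − 1.1 = 1.93 V.
k_n = μ_nC_ox · (W/L) = 7.85 mA/V².
Assume saturation: I_D = ½ k_n V_ov² = 0.5 × 7.85 × 1.93² = 14.6 mA, giving V_DS = V_DD − I_D R_D = 9.21 − 14.6 × 0.158 = 6.9 V.
V_DS = 6.9 V ≥ V_ov = 1.93 V, confirming saturation.

I_D = 14.6 mA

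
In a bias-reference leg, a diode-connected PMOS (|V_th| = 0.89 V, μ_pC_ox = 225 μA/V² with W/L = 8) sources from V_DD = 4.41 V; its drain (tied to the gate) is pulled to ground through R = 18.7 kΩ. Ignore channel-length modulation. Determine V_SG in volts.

V_SG = 1.32 V

With gate tied to drain, V_SG = V_SD ≥ V_SG − |V_th|, so the device is in saturation.
k_p = μ_pC_ox · (W/L) = 1.8 mA/V².
KCL at the drain: ½ k_p (V_SG − |V_th|)² = (V_DD − V_SG)/R.
Let x = V_SG − 0.89. Then 16.8 x² + x − 3.52 = 0, giving x = 0.429 V (positive root), so V_SG = 1.32 V.
I_D = (V_DD − V_SG)/R = (4.41 − 1.32) / 18.7 = 0.165 mA.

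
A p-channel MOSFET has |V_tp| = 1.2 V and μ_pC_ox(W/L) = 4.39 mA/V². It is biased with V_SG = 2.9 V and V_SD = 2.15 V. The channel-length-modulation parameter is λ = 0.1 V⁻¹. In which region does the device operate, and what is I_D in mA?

Saturation; I_D = 7.71 mA

V_ov = V_SG − |V_tp| = 2.9 − 1.2 = 1.7 V.
Since V_SD = 2.15 V ≥ V_ov = 1.7 V, the device is in saturation.
I_D = ½ k_p V_ov² (1 + λ V_SD) = 0.5 × 4.39 × 1.7² × (1 + 0.1 × 2.15) = 7.71 mA.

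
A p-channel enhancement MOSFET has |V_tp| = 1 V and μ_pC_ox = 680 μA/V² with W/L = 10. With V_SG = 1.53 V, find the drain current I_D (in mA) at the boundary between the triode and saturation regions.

At the boundary V_SD = V_ov = V_SG − |V_tp| = 1.53 − 1 = 0.53 V.
k_p = μ_pC_ox · (W/L) = 6.8 mA/V².
I_D = ½ k_p V_ov² = 0.5 × 6.8 × 0.53² = 0.955 mA.

I_D = 0.955 mA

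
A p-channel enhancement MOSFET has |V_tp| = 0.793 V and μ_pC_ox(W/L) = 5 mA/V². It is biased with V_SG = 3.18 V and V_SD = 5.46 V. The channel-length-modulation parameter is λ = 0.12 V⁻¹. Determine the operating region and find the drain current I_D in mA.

Saturation; I_D = 23.6 mA

V_ov = V_SG − |V_tp| = 3.18 − 0.793 = 2.39 V.
Since V_SD = 5.46 V ≥ V_ov = 2.39 V, the device is in saturation.
I_D = ½ k_p V_ov² (1 + λ V_SD) = 0.5 × 5 × 2.39² × (1 + 0.12 × 5.46) = 23.6 mA.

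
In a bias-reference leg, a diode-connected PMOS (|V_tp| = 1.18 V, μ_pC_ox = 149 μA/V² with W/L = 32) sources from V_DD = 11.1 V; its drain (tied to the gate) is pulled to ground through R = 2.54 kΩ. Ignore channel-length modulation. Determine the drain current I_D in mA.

With gate tied to drain, V_SG = V_SD ≥ V_SG − |V_tp|, so the device is in saturation.
k_p = μ_pC_ox · (W/L) = 4.768 mA/V².
KCL at the drain: ½ k_p (V_SG − |V_tp|)² = (V_DD − V_SG)/R.
Let x = V_SG − 1.18. Then 6.06 x² + x − 9.92 = 0, giving x = 1.2 V (positive root), so V_SG = 2.38 V.
I_D = (V_DD − V_SG)/R = (11.1 − 2.38) / 2.54 = 3.43 mA.

I_D = 3.43 mA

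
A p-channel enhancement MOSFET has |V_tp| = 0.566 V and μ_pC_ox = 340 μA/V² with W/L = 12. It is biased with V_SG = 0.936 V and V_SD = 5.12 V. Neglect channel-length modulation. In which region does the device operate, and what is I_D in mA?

k_p = μ_pC_ox · (W/L) = 4.08 mA/V².
V_ov = V_SG − |V_tp| = 0.936 − 0.566 = 0.37 V.
Since V_SD = 5.12 V ≥ V_ov = 0.37 V, the device is in saturation.
I_D = ½ k_p V_ov² = 0.5 × 4.08 × 0.37² = 0.279 mA.

Saturation; I_D = 0.279 mA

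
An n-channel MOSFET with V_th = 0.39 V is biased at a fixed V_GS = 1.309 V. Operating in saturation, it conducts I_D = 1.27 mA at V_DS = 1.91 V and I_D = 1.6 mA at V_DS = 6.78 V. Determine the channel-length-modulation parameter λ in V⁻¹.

With V_GS fixed, I_D ∝ (1 + λ V_DS) in saturation, so I_D2/I_D1 = (1 + λ V_DS2)/(1 + λ V_DS1).
1.6/1.27 = 1.26 = (1 + 6.78 λ)/(1 + 1.91 λ).
Solving: λ (I_D1 V_DS2 − I_D2 V_DS1) = I_D2 − I_D1, so λ = (1.6 − 1.27) / (1.27 × 6.78 − 1.6 × 1.91) = 0.33 / 5.55 = 0.0594 V⁻¹.

λ = 0.0594 V⁻¹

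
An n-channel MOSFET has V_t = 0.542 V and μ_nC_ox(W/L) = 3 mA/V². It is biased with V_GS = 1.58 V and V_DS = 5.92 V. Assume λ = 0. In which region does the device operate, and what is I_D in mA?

Saturation; I_D = 1.62 mA

V_ov = V_GS − V_t = 1.58 − 0.542 = 1.04 V.
Since V_DS = 5.92 V ≥ V_ov = 1.04 V, the device is in saturation.
I_D = ½ k_n V_ov² = 0.5 × 3 × 1.04² = 1.62 mA.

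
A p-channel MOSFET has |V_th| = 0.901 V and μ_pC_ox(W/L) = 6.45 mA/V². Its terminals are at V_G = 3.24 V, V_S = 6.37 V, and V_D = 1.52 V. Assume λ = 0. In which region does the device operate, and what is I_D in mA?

Saturation; I_D = 16.0 mA

V_SG = V_S − V_G = 6.37 − 3.24 = 3.13 V; V_SD = V_S − V_D = 6.37 − 1.52 = 4.85 V.
V_ov = V_SG − |V_th| = 3.13 − 0.901 = 2.23 V.
Since V_SD = 4.85 V ≥ V_ov = 2.23 V, the device is in saturation.
I_D = ½ k_p V_ov² = 0.5 × 6.45 × 2.23² = 16 mA.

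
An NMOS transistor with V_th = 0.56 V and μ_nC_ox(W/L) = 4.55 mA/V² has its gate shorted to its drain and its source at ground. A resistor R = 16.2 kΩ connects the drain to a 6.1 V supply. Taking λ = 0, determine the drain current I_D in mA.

With gate tied to drain, V_GS = V_DS ≥ V_GS − V_th, so the device is in saturation.
KCL at the drain: ½ k_n (V_GS − V_th)² = (V_DD − V_GS)/R.
Let x = V_GS − 0.56. Then 36.9 x² + x − 5.54 = 0, giving x = 0.374 V (positive root), so V_GS = 0.934 V.
I_D = (V_DD − V_GS)/R = (6.1 − 0.934) / 16.2 = 0.319 mA.

I_D = 0.319 mA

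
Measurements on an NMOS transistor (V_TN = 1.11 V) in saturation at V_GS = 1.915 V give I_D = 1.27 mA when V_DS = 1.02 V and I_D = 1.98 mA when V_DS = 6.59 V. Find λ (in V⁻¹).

With V_GS fixed, I_D ∝ (1 + λ V_DS) in saturation, so I_D2/I_D1 = (1 + λ V_DS2)/(1 + λ V_DS1).
1.98/1.27 = 1.559 = (1 + 6.59 λ)/(1 + 1.02 λ).
Solving: λ (I_D1 V_DS2 − I_D2 V_DS1) = I_D2 − I_D1, so λ = (1.98 − 1.27) / (1.27 × 6.59 − 1.98 × 1.02) = 0.71 / 6.35 = 0.112 V⁻¹.

λ = 0.112 V⁻¹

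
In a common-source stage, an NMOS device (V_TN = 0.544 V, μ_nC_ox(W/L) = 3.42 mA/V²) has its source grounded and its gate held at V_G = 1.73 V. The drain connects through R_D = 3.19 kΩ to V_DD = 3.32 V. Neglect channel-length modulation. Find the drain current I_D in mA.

I_D = 0.957 mA

V_GS = V_G = 1.73 V, so V_ov = 1.73 − 0.544 = 1.19 V.
Assume saturation: I_D = ½ k_n V_ov² = 0.5 × 3.42 × 1.19² = 2.41 mA, giving V_DS = V_DD − I_D R_D = 3.32 − 2.41 × 3.19 = -4.35 V.
But -4.35 V < V_ov = 1.19 V, so the device is actually in triode.
In triode I_D = k_n[V_ov V_DS − ½ V_DS²] and I_D = (V_DD − V_DS)/R_D. Equating: 5.45 V_DS² − 13.94 V_DS + 3.32 = 0, giving V_DS = 0.266 V (the root below V_ov).
I_D = (3.32 − 0.266) / 3.19 = 0.957 mA.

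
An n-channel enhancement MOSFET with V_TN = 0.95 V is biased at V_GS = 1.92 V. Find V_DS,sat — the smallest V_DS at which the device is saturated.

The boundary between triode and saturation is V_DS = V_GS − V_TN = V_ov.
V_ov = 1.92 − 0.95 = 0.97 V.

V_DS,sat = 0.970 V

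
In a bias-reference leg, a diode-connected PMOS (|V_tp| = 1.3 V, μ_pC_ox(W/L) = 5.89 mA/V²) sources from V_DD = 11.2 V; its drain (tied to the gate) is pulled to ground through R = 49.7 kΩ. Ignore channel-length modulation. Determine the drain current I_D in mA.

With gate tied to drain, V_SG = V_SD ≥ V_SG − |V_tp|, so the device is in saturation.
KCL at the drain: ½ k_p (V_SG − |V_tp|)² = (V_DD − V_SG)/R.
Let x = V_SG − 1.3. Then 146 x² + x − 9.9 = 0, giving x = 0.257 V (positive root), so V_SG = 1.56 V.
I_D = (V_DD − V_SG)/R = (11.2 − 1.56) / 49.7 = 0.194 mA.

I_D = 0.194 mA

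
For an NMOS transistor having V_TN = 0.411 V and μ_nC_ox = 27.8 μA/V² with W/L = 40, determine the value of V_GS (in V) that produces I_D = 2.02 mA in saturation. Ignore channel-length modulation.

V_GS = 2.32 V

k_n = μ_nC_ox · (W/L) = 1.112 mA/V².
In saturation I_D = ½ k_n (V_GS − V_TN)², so V_GS − V_TN = √(2 I_D / k_n) = √(2 × 2.02 / 1.112) = 1.91 V.
V_GS = 0.411 + 1.91 = 2.32 V.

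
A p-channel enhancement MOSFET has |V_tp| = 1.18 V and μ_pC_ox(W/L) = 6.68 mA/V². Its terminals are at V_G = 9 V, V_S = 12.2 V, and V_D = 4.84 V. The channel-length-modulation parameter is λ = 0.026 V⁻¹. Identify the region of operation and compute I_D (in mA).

Saturation; I_D = 16.2 mA

V_SG = V_S − V_G = 12.2 − 9 = 3.2 V; V_SD = V_S − V_D = 12.2 − 4.84 = 7.36 V.
V_ov = V_SG − |V_tp| = 3.2 − 1.18 = 2.02 V.
Since V_SD = 7.36 V ≥ V_ov = 2.02 V, the device is in saturation.
I_D = ½ k_p V_ov² (1 + λ V_SD) = 0.5 × 6.68 × 2.02² × (1 + 0.026 × 7.36) = 16.2 mA.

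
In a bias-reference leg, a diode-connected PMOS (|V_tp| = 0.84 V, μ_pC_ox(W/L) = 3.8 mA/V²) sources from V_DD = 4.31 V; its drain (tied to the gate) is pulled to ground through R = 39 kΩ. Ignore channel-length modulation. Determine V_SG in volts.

With gate tied to drain, V_SG = V_SD ≥ V_SG − |V_tp|, so the device is in saturation.
KCL at the drain: ½ k_p (V_SG − |V_tp|)² = (V_DD − V_SG)/R.
Let x = V_SG − 0.84. Then 74.1 x² + x − 3.47 = 0, giving x = 0.21 V (positive root), so V_SG = 1.05 V.
I_D = (V_DD − V_SG)/R = (4.31 − 1.05) / 39 = 0.0836 mA.

V_SG = 1.05 V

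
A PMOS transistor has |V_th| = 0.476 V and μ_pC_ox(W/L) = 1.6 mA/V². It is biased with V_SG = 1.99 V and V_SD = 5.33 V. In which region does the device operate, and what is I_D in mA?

V_ov = V_SG − |V_th| = 1.99 − 0.476 = 1.51 V.
Since V_SD = 5.33 V ≥ V_ov = 1.51 V, the device is in saturation.
I_D = ½ k_p V_ov² = 0.5 × 1.6 × 1.51² = 1.83 mA.

Saturation; I_D = 1.83 mA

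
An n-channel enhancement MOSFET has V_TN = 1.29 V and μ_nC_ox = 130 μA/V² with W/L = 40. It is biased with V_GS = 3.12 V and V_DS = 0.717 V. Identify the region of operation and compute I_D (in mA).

k_n = μ_nC_ox · (W/L) = 5.2 mA/V².
V_ov = V_GS − V_TN = 3.12 − 1.29 = 1.83 V.
Since V_DS = 0.717 V < V_ov = 1.83 V, the device is in the triode region.
I_D = k_n [V_ov · V_DS − ½ V_DS²] = 5.2 × [1.83 × 0.717 − 0.5 × 0.717²] = 5.49 mA.

Triode; I_D = 5.49 mA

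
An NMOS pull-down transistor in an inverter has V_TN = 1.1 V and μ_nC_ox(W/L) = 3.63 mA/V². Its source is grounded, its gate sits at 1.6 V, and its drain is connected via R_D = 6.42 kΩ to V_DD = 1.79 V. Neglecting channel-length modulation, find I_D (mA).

V_GS = V_G = 1.6 V, so V_ov = 1.6 − 1.1 = 0.5 V.
Assume saturation: I_D = ½ k_n V_ov² = 0.5 × 3.63 × 0.5² = 0.454 mA, giving V_DS = V_DD − I_D R_D = 1.79 − 0.454 × 6.42 = -1.12 V.
But -1.12 V < V_ov = 0.5 V, so the device is actually in triode.
In triode I_D = k_n[V_ov V_DS − ½ V_DS²] and I_D = (V_DD − V_DS)/R_D. Equating: 11.7 V_DS² − 12.65 V_DS + 1.79 = 0, giving V_DS = 0.167 V (the root below V_ov).
I_D = (1.79 − 0.167) / 6.42 = 0.253 mA.

I_D = 0.253 mA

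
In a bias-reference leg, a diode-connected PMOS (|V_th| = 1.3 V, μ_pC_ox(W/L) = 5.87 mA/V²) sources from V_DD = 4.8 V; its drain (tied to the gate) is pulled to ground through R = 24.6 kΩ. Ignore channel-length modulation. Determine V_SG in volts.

With gate tied to drain, V_SG = V_SD ≥ V_SG − |V_th|, so the device is in saturation.
KCL at the drain: ½ k_p (V_SG − |V_th|)² = (V_DD − V_SG)/R.
Let x = V_SG − 1.3. Then 72.2 x² + x − 3.5 = 0, giving x = 0.213 V (positive root), so V_SG = 1.51 V.
I_D = (V_DD − V_SG)/R = (4.8 − 1.51) / 24.6 = 0.134 mA.

V_SG = 1.51 V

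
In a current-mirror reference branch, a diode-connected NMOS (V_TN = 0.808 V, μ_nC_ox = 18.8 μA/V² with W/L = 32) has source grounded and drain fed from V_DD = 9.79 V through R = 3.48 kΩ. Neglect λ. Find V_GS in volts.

V_GS = 3.30 V

With gate tied to drain, V_GS = V_DS ≥ V_GS − V_TN, so the device is in saturation.
k_n = μ_nC_ox · (W/L) = 0.6016 mA/V².
KCL at the drain: ½ k_n (V_GS − V_TN)² = (V_DD − V_GS)/R.
Let x = V_GS − 0.808. Then 1.05 x² + x − 8.982 = 0, giving x = 2.49 V (positive root), so V_GS = 3.3 V.
I_D = (V_DD − V_GS)/R = (9.79 − 3.3) / 3.48 = 1.87 mA.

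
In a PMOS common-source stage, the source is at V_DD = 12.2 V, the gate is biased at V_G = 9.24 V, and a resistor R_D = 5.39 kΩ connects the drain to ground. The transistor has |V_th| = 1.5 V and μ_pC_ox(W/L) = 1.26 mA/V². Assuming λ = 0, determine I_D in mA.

V_SG = V_DD − V_G = 12.2 − 9.24 = 2.96 V, so V_ov = 2.96 − 1.5 = 1.46 V.
Assume saturation: I_D = ½ k_p V_ov² = 0.5 × 1.26 × 1.46² = 1.34 mA, giving V_SD = V_DD − I_D R_D = 12.2 − 1.34 × 5.39 = 4.96 V.
V_SD = 4.96 V ≥ V_ov = 1.46 V, confirming saturation.

I_D = 1.34 mA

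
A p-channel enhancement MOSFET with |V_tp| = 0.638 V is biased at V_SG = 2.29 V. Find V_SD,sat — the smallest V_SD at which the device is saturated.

The boundary between triode and saturation is V_SD = V_SG − |V_tp| = V_ov.
V_ov = 2.29 − 0.638 = 1.65 V.

V_SD,sat = 1.65 V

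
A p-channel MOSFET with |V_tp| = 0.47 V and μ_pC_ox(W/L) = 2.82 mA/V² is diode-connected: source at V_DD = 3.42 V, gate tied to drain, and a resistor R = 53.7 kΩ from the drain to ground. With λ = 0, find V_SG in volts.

With gate tied to drain, V_SG = V_SD ≥ V_SG − |V_tp|, so the device is in saturation.
KCL at the drain: ½ k_p (V_SG − |V_tp|)² = (V_DD − V_SG)/R.
Let x = V_SG − 0.47. Then 75.7 x² + x − 2.95 = 0, giving x = 0.191 V (positive root), so V_SG = 0.661 V.
I_D = (V_DD − V_SG)/R = (3.42 − 0.661) / 53.7 = 0.0514 mA.

V_SG = 0.661 V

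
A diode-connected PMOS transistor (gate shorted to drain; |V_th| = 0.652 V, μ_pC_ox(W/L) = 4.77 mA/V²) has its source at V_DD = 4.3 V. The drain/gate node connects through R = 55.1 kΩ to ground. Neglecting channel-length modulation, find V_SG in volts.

V_SG = 0.815 V

With gate tied to drain, V_SG = V_SD ≥ V_SG − |V_th|, so the device is in saturation.
KCL at the drain: ½ k_p (V_SG − |V_th|)² = (V_DD − V_SG)/R.
Let x = V_SG − 0.652. Then 131 x² + x − 3.648 = 0, giving x = 0.163 V (positive root), so V_SG = 0.815 V.
I_D = (V_DD − V_SG)/R = (4.3 − 0.815) / 55.1 = 0.0633 mA.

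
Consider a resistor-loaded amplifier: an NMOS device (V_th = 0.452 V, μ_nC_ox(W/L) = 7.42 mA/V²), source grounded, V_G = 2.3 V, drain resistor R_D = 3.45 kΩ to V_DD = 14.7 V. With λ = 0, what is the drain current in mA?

I_D = 4.16 mA

V_GS = V_G = 2.3 V, so V_ov = 2.3 − 0.452 = 1.85 V.
Assume saturation: I_D = ½ k_n V_ov² = 0.5 × 7.42 × 1.85² = 12.7 mA, giving V_DS = V_DD − I_D R_D = 14.7 − 12.7 × 3.45 = -29 V.
But -29 V < V_ov = 1.85 V, so the device is actually in triode.
In triode I_D = k_n[V_ov V_DS − ½ V_DS²] and I_D = (V_DD − V_DS)/R_D. Equating: 12.8 V_DS² − 48.31 V_DS + 14.7 = 0, giving V_DS = 0.334 V (the root below V_ov).
I_D = (14.7 − 0.334) / 3.45 = 4.16 mA.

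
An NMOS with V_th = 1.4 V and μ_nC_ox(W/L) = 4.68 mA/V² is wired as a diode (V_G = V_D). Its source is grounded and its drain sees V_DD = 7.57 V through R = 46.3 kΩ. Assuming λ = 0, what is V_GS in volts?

With gate tied to drain, V_GS = V_DS ≥ V_GS − V_th, so the device is in saturation.
KCL at the drain: ½ k_n (V_GS − V_th)² = (V_DD − V_GS)/R.
Let x = V_GS − 1.4. Then 108 x² + x − 6.17 = 0, giving x = 0.234 V (positive root), so V_GS = 1.63 V.
I_D = (V_DD − V_GS)/R = (7.57 − 1.63) / 46.3 = 0.128 mA.

V_GS = 1.63 V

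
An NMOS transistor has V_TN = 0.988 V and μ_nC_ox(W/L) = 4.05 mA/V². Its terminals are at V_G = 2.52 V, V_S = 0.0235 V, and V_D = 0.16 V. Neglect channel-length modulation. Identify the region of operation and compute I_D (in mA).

Triode; I_D = 0.796 mA

V_GS = V_G − V_S = 2.52 − 0.0235 = 2.5 V; V_DS = V_D − V_S = 0.16 − 0.0235 = 0.137 V.
V_ov = V_GS − V_TN = 2.5 − 0.988 = 1.51 V.
Since V_DS = 0.137 V < V_ov = 1.51 V, the device is in the triode region.
I_D = k_n [V_ov · V_DS − ½ V_DS²] = 4.05 × [1.51 × 0.137 − 0.5 × 0.137²] = 0.796 mA.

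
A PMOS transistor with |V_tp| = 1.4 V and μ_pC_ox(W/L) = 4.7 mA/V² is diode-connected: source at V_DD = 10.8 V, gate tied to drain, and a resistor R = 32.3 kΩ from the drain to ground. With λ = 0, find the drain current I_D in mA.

With gate tied to drain, V_SG = V_SD ≥ V_SG − |V_tp|, so the device is in saturation.
KCL at the drain: ½ k_p (V_SG − |V_tp|)² = (V_DD − V_SG)/R.
Let x = V_SG − 1.4. Then 75.9 x² + x − 9.4 = 0, giving x = 0.345 V (positive root), so V_SG = 1.75 V.
I_D = (V_DD − V_SG)/R = (10.8 − 1.75) / 32.3 = 0.28 mA.

I_D = 0.280 mA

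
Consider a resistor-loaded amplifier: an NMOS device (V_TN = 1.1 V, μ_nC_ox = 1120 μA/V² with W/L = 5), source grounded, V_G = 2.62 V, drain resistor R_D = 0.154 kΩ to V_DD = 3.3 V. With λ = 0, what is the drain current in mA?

V_GS = V_G = 2.62 V, so V_ov = 2.62 − 1.1 = 1.52 V.
k_n = μ_nC_ox · (W/L) = 5.6 mA/V².
Assume saturation: I_D = ½ k_n V_ov² = 0.5 × 5.6 × 1.52² = 6.47 mA, giving V_DS = V_DD − I_D R_D = 3.3 − 6.47 × 0.154 = 2.3 V.
V_DS = 2.3 V ≥ V_ov = 1.52 V, confirming saturation.

I_D = 6.47 mA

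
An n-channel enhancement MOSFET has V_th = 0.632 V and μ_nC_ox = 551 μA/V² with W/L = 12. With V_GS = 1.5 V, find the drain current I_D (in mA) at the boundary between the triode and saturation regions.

I_D = 2.49 mA

At the boundary V_DS = V_ov = V_GS − V_th = 1.5 − 0.632 = 0.868 V.
k_n = μ_nC_ox · (W/L) = 6.612 mA/V².
I_D = ½ k_n V_ov² = 0.5 × 6.612 × 0.868² = 2.49 mA.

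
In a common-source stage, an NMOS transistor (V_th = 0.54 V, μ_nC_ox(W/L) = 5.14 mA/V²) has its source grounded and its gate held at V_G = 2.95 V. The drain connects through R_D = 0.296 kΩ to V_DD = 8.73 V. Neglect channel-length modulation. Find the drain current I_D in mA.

I_D = 14.9 mA

V_GS = V_G = 2.95 V, so V_ov = 2.95 − 0.54 = 2.41 V.
Assume saturation: I_D = ½ k_n V_ov² = 0.5 × 5.14 × 2.41² = 14.9 mA, giving V_DS = V_DD − I_D R_D = 8.73 − 14.9 × 0.296 = 4.31 V.
V_DS = 4.31 V ≥ V_ov = 2.41 V, confirming saturation.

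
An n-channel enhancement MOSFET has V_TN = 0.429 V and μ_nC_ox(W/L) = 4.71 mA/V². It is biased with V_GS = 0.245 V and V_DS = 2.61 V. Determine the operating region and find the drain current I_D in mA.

V_GS = 0.245 V < V_TN = 0.429 V, so the transistor is in cutoff.

Cutoff; I_D = 0 mA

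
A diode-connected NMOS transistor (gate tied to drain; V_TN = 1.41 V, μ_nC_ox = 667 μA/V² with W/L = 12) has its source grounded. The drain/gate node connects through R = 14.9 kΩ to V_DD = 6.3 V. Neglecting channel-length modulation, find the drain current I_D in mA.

I_D = 0.310 mA

With gate tied to drain, V_GS = V_DS ≥ V_GS − V_TN, so the device is in saturation.
k_n = μ_nC_ox · (W/L) = 8.004 mA/V².
KCL at the drain: ½ k_n (V_GS − V_TN)² = (V_DD − V_GS)/R.
Let x = V_GS − 1.41. Then 59.6 x² + x − 4.89 = 0, giving x = 0.278 V (positive root), so V_GS = 1.69 V.
I_D = (V_DD − V_GS)/R = (6.3 − 1.69) / 14.9 = 0.31 mA.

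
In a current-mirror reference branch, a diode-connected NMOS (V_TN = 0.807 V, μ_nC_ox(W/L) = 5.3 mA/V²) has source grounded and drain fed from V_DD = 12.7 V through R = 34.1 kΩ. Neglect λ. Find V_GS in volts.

V_GS = 1.16 V

With gate tied to drain, V_GS = V_DS ≥ V_GS − V_TN, so the device is in saturation.
KCL at the drain: ½ k_n (V_GS − V_TN)² = (V_DD − V_GS)/R.
Let x = V_GS − 0.807. Then 90.4 x² + x − 11.89 = 0, giving x = 0.357 V (positive root), so V_GS = 1.16 V.
I_D = (V_DD − V_GS)/R = (12.7 − 1.16) / 34.1 = 0.338 mA.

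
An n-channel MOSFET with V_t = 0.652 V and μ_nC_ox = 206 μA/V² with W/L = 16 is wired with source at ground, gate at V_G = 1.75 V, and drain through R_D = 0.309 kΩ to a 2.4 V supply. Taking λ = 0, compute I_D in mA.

V_GS = V_G = 1.75 V, so V_ov = 1.75 − 0.652 = 1.1 V.
k_n = μ_nC_ox · (W/L) = 3.296 mA/V².
Assume saturation: I_D = ½ k_n V_ov² = 0.5 × 3.296 × 1.1² = 1.99 mA, giving V_DS = V_DD − I_D R_D = 2.4 − 1.99 × 0.309 = 1.79 V.
V_DS = 1.79 V ≥ V_ov = 1.1 V, confirming saturation.

I_D = 1.99 mA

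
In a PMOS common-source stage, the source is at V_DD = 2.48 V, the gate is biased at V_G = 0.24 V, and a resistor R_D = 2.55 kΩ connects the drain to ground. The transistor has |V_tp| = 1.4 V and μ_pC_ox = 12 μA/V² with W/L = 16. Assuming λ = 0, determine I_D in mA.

V_SG = V_DD − V_G = 2.48 − 0.24 = 2.24 V, so V_ov = 2.24 − 1.4 = 0.84 V.
k_p = μ_pC_ox · (W/L) = 0.192 mA/V².
Assume saturation: I_D = ½ k_p V_ov² = 0.5 × 0.192 × 0.84² = 0.0677 mA, giving V_SD = V_DD − I_D R_D = 2.48 − 0.0677 × 2.55 = 2.31 V.
V_SD = 2.31 V ≥ V_ov = 0.84 V, confirming saturation.

I_D = 0.0677 mA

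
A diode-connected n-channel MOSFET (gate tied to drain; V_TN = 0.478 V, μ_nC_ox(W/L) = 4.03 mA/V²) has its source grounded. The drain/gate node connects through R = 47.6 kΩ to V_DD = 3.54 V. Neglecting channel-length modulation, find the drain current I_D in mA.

I_D = 0.0607 mA

With gate tied to drain, V_GS = V_DS ≥ V_GS − V_TN, so the device is in saturation.
KCL at the drain: ½ k_n (V_GS − V_TN)² = (V_DD − V_GS)/R.
Let x = V_GS − 0.478. Then 95.9 x² + x − 3.062 = 0, giving x = 0.174 V (positive root), so V_GS = 0.652 V.
I_D = (V_DD − V_GS)/R = (3.54 − 0.652) / 47.6 = 0.0607 mA.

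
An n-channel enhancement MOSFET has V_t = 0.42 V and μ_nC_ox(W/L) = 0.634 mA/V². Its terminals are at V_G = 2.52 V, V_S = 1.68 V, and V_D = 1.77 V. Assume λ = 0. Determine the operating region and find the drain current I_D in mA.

Triode; I_D = 0.0214 mA

V_GS = V_G − V_S = 2.52 − 1.68 = 0.84 V; V_DS = V_D − V_S = 1.77 − 1.68 = 0.09 V.
V_ov = V_GS − V_t = 0.84 − 0.42 = 0.42 V.
Since V_DS = 0.09 V < V_ov = 0.42 V, the device is in the triode region.
I_D = k_n [V_ov · V_DS − ½ V_DS²] = 0.634 × [0.42 × 0.09 − 0.5 × 0.09²] = 0.0214 mA.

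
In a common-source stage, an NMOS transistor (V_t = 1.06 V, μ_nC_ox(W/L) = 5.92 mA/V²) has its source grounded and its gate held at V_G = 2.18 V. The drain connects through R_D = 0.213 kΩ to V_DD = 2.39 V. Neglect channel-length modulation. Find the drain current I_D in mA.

V_GS = V_G = 2.18 V, so V_ov = 2.18 − 1.06 = 1.12 V.
Assume saturation: I_D = ½ k_n V_ov² = 0.5 × 5.92 × 1.12² = 3.71 mA, giving V_DS = V_DD − I_D R_D = 2.39 − 3.71 × 0.213 = 1.6 V.
V_DS = 1.6 V ≥ V_ov = 1.12 V, confirming saturation.

I_D = 3.71 mA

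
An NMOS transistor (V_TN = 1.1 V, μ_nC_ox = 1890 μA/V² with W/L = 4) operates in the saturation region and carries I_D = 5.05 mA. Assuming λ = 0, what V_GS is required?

V_GS = 2.26 V

k_n = μ_nC_ox · (W/L) = 7.56 mA/V².
In saturation I_D = ½ k_n (V_GS − V_TN)², so V_GS − V_TN = √(2 I_D / k_n) = √(2 × 5.05 / 7.56) = 1.16 V.
V_GS = 1.1 + 1.16 = 2.26 V.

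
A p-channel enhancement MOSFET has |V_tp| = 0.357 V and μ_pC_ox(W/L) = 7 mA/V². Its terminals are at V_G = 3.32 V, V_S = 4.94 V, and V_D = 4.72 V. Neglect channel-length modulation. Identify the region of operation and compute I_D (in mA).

Triode; I_D = 1.78 mA

V_SG = V_S − V_G = 4.94 − 3.32 = 1.62 V; V_SD = V_S − V_D = 4.94 − 4.72 = 0.22 V.
V_ov = V_SG − |V_tp| = 1.62 − 0.357 = 1.26 V.
Since V_SD = 0.22 V < V_ov = 1.26 V, the device is in the triode region.
I_D = k_p [V_ov · V_SD − ½ V_SD²] = 7 × [1.26 × 0.22 − 0.5 × 0.22²] = 1.78 mA.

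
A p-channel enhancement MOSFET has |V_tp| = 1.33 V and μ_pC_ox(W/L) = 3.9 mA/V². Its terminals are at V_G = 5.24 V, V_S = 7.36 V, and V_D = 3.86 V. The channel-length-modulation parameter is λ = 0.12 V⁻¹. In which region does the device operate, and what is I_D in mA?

V_SG = V_S − V_G = 7.36 − 5.24 = 2.12 V; V_SD = V_S − V_D = 7.36 − 3.86 = 3.5 V.
V_ov = V_SG − |V_tp| = 2.12 − 1.33 = 0.79 V.
Since V_SD = 3.5 V ≥ V_ov = 0.79 V, the device is in saturation.
I_D = ½ k_p V_ov² (1 + λ V_SD) = 0.5 × 3.9 × 0.79² × (1 + 0.12 × 3.5) = 1.73 mA.

Saturation; I_D = 1.73 mA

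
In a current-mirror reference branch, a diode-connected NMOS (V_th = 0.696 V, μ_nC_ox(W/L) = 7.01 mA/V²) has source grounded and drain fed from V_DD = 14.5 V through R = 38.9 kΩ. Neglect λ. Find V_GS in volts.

With gate tied to drain, V_GS = V_DS ≥ V_GS − V_th, so the device is in saturation.
KCL at the drain: ½ k_n (V_GS − V_th)² = (V_DD − V_GS)/R.
Let x = V_GS − 0.696. Then 136 x² + x − 13.8 = 0, giving x = 0.315 V (positive root), so V_GS = 1.01 V.
I_D = (V_DD − V_GS)/R = (14.5 − 1.01) / 38.9 = 0.347 mA.

V_GS = 1.01 V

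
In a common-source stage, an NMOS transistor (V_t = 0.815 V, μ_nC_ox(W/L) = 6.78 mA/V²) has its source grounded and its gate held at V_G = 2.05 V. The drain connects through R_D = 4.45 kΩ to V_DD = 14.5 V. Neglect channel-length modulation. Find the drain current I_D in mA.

V_GS = V_G = 2.05 V, so V_ov = 2.05 − 0.815 = 1.23 V.
Assume saturation: I_D = ½ k_n V_ov² = 0.5 × 6.78 × 1.23² = 5.17 mA, giving V_DS = V_DD − I_D R_D = 14.5 − 5.17 × 4.45 = -8.51 V.
But -8.51 V < V_ov = 1.23 V, so the device is actually in triode.
In triode I_D = k_n[V_ov V_DS − ½ V_DS²] and I_D = (V_DD − V_DS)/R_D. Equating: 15.1 V_DS² − 38.26 V_DS + 14.5 = 0, giving V_DS = 0.464 V (the root below V_ov).
I_D = (14.5 − 0.464) / 4.45 = 3.15 mA.

I_D = 3.15 mA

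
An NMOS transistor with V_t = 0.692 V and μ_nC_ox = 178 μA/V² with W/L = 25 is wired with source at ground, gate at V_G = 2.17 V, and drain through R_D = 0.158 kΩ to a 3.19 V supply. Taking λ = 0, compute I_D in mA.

V_GS = V_G = 2.17 V, so V_ov = 2.17 − 0.692 = 1.48 V.
k_n = μ_nC_ox · (W/L) = 4.45 mA/V².
Assume saturation: I_D = ½ k_n V_ov² = 0.5 × 4.45 × 1.48² = 4.86 mA, giving V_DS = V_DD − I_D R_D = 3.19 − 4.86 × 0.158 = 2.42 V.
V_DS = 2.42 V ≥ V_ov = 1.48 V, confirming saturation.

I_D = 4.86 mA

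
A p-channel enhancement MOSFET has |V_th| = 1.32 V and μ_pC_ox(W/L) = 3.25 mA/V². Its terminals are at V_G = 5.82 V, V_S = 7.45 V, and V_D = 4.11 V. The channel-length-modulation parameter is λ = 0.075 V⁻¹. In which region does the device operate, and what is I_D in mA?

V_SG = V_S − V_G = 7.45 − 5.82 = 1.63 V; V_SD = V_S − V_D = 7.45 − 4.11 = 3.34 V.
V_ov = V_SG − |V_th| = 1.63 − 1.32 = 0.31 V.
Since V_SD = 3.34 V ≥ V_ov = 0.31 V, the device is in saturation.
I_D = ½ k_p V_ov² (1 + λ V_SD) = 0.5 × 3.25 × 0.31² × (1 + 0.075 × 3.34) = 0.195 mA.

Saturation; I_D = 0.195 mA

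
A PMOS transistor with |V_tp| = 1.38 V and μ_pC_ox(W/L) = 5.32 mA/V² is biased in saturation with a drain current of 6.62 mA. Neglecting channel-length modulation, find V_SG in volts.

V_SG = 2.96 V

In saturation I_D = ½ k_p (V_SG − |V_tp|)², so V_SG − |V_tp| = √(2 I_D / k_p) = √(2 × 6.62 / 5.32) = 1.58 V.
V_SG = 1.38 + 1.58 = 2.96 V.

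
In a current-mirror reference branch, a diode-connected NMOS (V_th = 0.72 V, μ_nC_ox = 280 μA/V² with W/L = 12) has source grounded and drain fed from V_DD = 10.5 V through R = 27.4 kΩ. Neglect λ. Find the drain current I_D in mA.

I_D = 0.341 mA

With gate tied to drain, V_GS = V_DS ≥ V_GS − V_th, so the device is in saturation.
k_n = μ_nC_ox · (W/L) = 3.36 mA/V².
KCL at the drain: ½ k_n (V_GS − V_th)² = (V_DD − V_GS)/R.
Let x = V_GS − 0.72. Then 46 x² + x − 9.78 = 0, giving x = 0.45 V (positive root), so V_GS = 1.17 V.
I_D = (V_DD − V_GS)/R = (10.5 − 1.17) / 27.4 = 0.341 mA.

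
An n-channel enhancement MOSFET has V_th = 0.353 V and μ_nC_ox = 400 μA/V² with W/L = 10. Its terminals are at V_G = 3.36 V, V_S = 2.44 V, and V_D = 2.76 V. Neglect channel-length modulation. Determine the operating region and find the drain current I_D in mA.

V_GS = V_G − V_S = 3.36 − 2.44 = 0.92 V; V_DS = V_D − V_S = 2.76 − 2.44 = 0.32 V.
k_n = μ_nC_ox · (W/L) = 4 mA/V².
V_ov = V_GS − V_th = 0.92 − 0.353 = 0.567 V.
Since V_DS = 0.32 V < V_ov = 0.567 V, the device is in the triode region.
I_D = k_n [V_ov · V_DS − ½ V_DS²] = 4 × [0.567 × 0.32 − 0.5 × 0.32²] = 0.521 mA.

Triode; I_D = 0.521 mA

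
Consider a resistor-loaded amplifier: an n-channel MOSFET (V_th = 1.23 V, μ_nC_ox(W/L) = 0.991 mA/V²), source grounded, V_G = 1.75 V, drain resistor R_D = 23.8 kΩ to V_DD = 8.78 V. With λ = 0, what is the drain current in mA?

I_D = 0.134 mA

V_GS = V_G = 1.75 V, so V_ov = 1.75 − 1.23 = 0.52 V.
Assume saturation: I_D = ½ k_n V_ov² = 0.5 × 0.991 × 0.52² = 0.134 mA, giving V_DS = V_DD − I_D R_D = 8.78 − 0.134 × 23.8 = 5.59 V.
V_DS = 5.59 V ≥ V_ov = 0.52 V, confirming saturation.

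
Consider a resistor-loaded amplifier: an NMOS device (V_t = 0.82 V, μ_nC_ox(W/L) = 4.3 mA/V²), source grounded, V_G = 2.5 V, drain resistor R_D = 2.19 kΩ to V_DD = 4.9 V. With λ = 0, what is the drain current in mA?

I_D = 2.09 mA

V_GS = V_G = 2.5 V, so V_ov = 2.5 − 0.82 = 1.68 V.
Assume saturation: I_D = ½ k_n V_ov² = 0.5 × 4.3 × 1.68² = 6.07 mA, giving V_DS = V_DD − I_D R_D = 4.9 − 6.07 × 2.19 = -8.39 V.
But -8.39 V < V_ov = 1.68 V, so the device is actually in triode.
In triode I_D = k_n[V_ov V_DS − ½ V_DS²] and I_D = (V_DD − V_DS)/R_D. Equating: 4.71 V_DS² − 16.82 V_DS + 4.9 = 0, giving V_DS = 0.32 V (the root below V_ov).
I_D = (4.9 − 0.32) / 2.19 = 2.09 mA.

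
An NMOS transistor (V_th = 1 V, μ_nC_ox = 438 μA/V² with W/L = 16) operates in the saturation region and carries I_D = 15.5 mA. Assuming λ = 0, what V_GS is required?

k_n = μ_nC_ox · (W/L) = 7.008 mA/V².
In saturation I_D = ½ k_n (V_GS − V_th)², so V_GS − V_th = √(2 I_D / k_n) = √(2 × 15.5 / 7.008) = 2.1 V.
V_GS = 1 + 2.1 = 3.1 V.

V_GS = 3.10 V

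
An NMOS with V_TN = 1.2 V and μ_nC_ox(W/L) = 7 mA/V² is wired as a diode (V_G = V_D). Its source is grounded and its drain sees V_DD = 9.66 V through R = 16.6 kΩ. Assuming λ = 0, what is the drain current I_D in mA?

With gate tied to drain, V_GS = V_DS ≥ V_GS − V_TN, so the device is in saturation.
KCL at the drain: ½ k_n (V_GS − V_TN)² = (V_DD − V_GS)/R.
Let x = V_GS − 1.2. Then 58.1 x² + x − 8.46 = 0, giving x = 0.373 V (positive root), so V_GS = 1.57 V.
I_D = (V_DD − V_GS)/R = (9.66 − 1.57) / 16.6 = 0.487 mA.

I_D = 0.487 mA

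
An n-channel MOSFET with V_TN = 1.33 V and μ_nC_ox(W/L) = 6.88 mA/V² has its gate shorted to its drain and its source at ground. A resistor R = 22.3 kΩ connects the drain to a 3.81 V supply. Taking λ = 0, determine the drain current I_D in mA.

I_D = 0.103 mA

With gate tied to drain, V_GS = V_DS ≥ V_GS − V_TN, so the device is in saturation.
KCL at the drain: ½ k_n (V_GS − V_TN)² = (V_DD − V_GS)/R.
Let x = V_GS − 1.33. Then 76.7 x² + x − 2.48 = 0, giving x = 0.173 V (positive root), so V_GS = 1.5 V.
I_D = (V_DD − V_GS)/R = (3.81 − 1.5) / 22.3 = 0.103 mA.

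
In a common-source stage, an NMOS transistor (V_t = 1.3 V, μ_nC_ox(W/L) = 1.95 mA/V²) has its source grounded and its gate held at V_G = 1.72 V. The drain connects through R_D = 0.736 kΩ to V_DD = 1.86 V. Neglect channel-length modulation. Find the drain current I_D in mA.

I_D = 0.172 mA

V_GS = V_G = 1.72 V, so V_ov = 1.72 − 1.3 = 0.42 V.
Assume saturation: I_D = ½ k_n V_ov² = 0.5 × 1.95 × 0.42² = 0.172 mA, giving V_DS = V_DD − I_D R_D = 1.86 − 0.172 × 0.736 = 1.73 V.
V_DS = 1.73 V ≥ V_ov = 0.42 V, confirming saturation.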